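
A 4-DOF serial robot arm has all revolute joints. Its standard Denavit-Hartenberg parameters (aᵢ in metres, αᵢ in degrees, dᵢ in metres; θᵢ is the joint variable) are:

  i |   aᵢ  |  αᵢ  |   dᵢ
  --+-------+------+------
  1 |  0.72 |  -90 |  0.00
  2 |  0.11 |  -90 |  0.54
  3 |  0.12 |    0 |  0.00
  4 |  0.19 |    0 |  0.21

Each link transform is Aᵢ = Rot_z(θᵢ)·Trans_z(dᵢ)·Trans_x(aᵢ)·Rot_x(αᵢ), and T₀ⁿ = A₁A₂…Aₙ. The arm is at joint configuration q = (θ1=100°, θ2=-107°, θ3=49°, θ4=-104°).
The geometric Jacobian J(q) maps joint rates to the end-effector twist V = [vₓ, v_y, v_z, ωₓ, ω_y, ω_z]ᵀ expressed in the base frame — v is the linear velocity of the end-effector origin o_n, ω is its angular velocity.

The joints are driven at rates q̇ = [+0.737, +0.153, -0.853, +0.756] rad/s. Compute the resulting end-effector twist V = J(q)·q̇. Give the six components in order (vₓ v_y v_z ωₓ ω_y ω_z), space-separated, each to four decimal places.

o_n = [-0.7407, 0.7160, 0.3461]
J₁: ẑ×o_n = [-0.7160, -0.7407, 0.0000], ω = ẑ
J2: z=[-0.9848, -0.1736, 0.0000] o=[-0.1250, 0.7091, 0.0000] → [-0.0601, 0.3408, -0.1138, -0.9848, -0.1736, 0.0000]
J3: z=[-0.1661, 0.9418, 0.2924] o=[-0.6512, 0.5836, 0.1052] → [0.1882, 0.0139, 0.0622, -0.1661, 0.9418, 0.2924]
J4: z=[-0.1661, 0.9418, 0.2924] o=[-0.5581, 0.5767, 0.1805] → [0.1152, -0.0259, 0.1488, -0.1661, 0.9418, 0.2924]
V = J·q̇ = [-0.6103, -0.5251, 0.0420, -0.1346, -0.1179, 0.7086]

-0.6103 -0.5251 0.0420 -0.1346 -0.1179 0.7086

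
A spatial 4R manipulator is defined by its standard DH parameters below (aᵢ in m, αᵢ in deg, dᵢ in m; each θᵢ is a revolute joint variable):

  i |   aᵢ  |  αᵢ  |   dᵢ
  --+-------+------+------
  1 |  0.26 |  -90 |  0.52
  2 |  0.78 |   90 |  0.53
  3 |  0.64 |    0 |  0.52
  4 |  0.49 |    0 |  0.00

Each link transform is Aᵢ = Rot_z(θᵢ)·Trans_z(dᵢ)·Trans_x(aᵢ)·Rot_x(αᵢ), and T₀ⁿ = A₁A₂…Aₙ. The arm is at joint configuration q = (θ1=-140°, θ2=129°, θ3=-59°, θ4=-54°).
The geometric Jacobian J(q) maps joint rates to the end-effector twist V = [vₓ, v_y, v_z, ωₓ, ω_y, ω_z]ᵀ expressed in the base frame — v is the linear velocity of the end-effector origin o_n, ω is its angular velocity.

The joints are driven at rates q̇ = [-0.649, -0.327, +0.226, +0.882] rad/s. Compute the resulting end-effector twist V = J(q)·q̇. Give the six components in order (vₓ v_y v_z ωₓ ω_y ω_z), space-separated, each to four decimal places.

0.1490 0.3778 -0.5415 -0.8698 -0.3030 -1.3463

o_n = [-0.3680, 0.3043, -0.5208]
J₁: ẑ×o_n = [-0.3043, -0.3680, 0.0000], ω = ẑ
J2: z=[0.6428, -0.7660, 0.0000] o=[-0.1992, -0.1671, 0.5200] → [0.7973, 0.6690, 0.1737, 0.6428, -0.7660, 0.0000]
J3: z=[-0.5953, -0.4995, -0.6293] o=[0.5175, -0.2576, -0.0862] → [0.5707, 0.2985, -0.7769, -0.5953, -0.4995, -0.6293]
J4: z=[-0.5953, -0.4995, -0.6293] o=[0.0142, 0.0362, -0.6696] → [0.0944, 0.3291, -0.3505, -0.5953, -0.4995, -0.6293]
V = J·q̇ = [0.1490, 0.3778, -0.5415, -0.8698, -0.3030, -1.3463]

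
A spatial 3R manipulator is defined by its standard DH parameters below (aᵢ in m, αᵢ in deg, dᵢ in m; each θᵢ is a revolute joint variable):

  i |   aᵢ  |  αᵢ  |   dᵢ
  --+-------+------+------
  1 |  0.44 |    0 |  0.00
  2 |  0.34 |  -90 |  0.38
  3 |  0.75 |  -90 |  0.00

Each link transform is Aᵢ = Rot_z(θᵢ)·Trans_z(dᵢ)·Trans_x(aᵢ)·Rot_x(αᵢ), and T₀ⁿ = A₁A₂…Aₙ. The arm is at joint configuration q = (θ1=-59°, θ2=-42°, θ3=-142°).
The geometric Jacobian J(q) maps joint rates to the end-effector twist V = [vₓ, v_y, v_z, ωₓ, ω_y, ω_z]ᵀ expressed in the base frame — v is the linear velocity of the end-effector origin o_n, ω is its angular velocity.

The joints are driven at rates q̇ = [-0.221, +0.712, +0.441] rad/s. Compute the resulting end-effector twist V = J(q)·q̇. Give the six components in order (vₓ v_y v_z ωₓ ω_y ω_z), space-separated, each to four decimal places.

o_n = [0.2745, -0.1308, 0.8417]
J₁: ẑ×o_n = [0.1308, 0.2745, -0.0000], ω = ẑ
J2: z=[0.0000, 0.0000, 1.0000] o=[0.2266, -0.3772, 0.0000] → [-0.2464, 0.0479, 0.0000, 0.0000, 0.0000, 1.0000]
J3: z=[0.9816, -0.1908, 0.0000] o=[0.1617, -0.7109, 0.3800] → [-0.0881, -0.4533, 0.5910, 0.9816, -0.1908, 0.0000]
V = J·q̇ = [-0.2432, -0.2265, 0.2606, 0.4329, -0.0841, 0.4910]

-0.2432 -0.2265 0.2606 0.4329 -0.0841 0.4910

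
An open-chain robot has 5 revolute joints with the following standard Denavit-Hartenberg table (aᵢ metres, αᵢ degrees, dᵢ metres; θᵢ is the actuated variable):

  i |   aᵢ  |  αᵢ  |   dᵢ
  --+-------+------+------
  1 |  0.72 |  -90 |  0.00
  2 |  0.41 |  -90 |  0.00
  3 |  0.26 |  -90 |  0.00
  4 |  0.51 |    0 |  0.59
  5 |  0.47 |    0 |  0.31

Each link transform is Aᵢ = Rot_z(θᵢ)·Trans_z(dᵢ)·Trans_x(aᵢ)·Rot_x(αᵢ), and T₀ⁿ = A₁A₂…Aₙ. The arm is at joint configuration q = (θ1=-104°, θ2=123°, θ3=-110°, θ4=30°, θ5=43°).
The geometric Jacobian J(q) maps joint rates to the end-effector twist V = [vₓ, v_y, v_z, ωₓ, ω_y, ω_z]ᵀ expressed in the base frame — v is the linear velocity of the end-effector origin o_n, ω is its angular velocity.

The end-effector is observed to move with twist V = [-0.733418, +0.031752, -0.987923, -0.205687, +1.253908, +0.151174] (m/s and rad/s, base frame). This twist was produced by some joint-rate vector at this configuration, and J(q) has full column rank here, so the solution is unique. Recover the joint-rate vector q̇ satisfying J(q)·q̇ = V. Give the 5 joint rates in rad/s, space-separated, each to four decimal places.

o_n = [0.8743, -1.0252, -1.1961]
J₁: ẑ×o_n = [1.0252, 0.8743, -0.0000], ω = ẑ
J2: z=[0.9703, -0.2419, 0.0000] o=[-0.1742, -0.6986, 0.0000] → [0.2894, 1.1606, -0.0632, 0.9703, -0.2419, 0.0000]
J3: z=[0.2029, 0.8138, 0.5446] o=[-0.1202, -0.4819, -0.3439] → [-0.3977, 0.7145, -0.9194, 0.2029, 0.8138, 0.5446]
J4: z=[0.4557, 0.4138, -0.7881] o=[0.1052, -0.5880, -0.2693] → [-0.7281, -0.1838, -0.5175, 0.4557, 0.4138, -0.7881]
J5: z=[0.4557, 0.4138, -0.7881] o=[0.7051, -0.7316, -0.7464] → [-0.4174, 0.0716, -0.2038, 0.4557, 0.4138, -0.7881]
q̇ = J⁺·V = [0.1340, -0.7290, 0.9880, -0.0290, 0.6900]

0.1340 -0.7290 0.9880 -0.0290 0.6900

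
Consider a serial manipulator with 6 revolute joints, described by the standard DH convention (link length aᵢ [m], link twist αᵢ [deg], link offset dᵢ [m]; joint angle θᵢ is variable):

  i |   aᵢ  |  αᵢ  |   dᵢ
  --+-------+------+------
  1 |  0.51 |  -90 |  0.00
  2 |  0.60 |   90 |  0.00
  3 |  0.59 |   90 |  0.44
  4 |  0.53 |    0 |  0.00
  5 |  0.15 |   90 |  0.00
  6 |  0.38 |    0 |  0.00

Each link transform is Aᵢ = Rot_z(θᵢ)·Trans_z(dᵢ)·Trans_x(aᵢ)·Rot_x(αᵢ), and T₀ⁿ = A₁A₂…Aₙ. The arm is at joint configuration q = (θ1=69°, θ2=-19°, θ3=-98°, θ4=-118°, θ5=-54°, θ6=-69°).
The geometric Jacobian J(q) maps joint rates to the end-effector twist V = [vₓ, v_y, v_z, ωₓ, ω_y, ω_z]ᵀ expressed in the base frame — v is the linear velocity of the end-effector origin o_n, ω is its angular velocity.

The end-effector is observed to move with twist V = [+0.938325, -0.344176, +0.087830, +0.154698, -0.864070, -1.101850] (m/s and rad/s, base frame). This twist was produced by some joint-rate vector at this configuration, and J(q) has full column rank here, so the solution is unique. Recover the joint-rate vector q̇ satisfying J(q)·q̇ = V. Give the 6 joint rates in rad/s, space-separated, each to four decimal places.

-0.3410 -0.4850 0.2560 0.6330 0.3200 -0.7380

o_n = [0.6098, 1.2912, 0.2430]
J₁: ẑ×o_n = [-1.2912, 0.6098, 0.0000], ω = ẑ
J2: z=[-0.9336, 0.3584, 0.0000] o=[0.1828, 0.4761, 0.0000] → [0.0871, 0.2269, -0.9139, -0.9336, 0.3584, 0.0000]
J3: z=[-0.1167, -0.3039, 0.9455] o=[0.3861, 1.0058, 0.1953] → [-0.2843, 0.2171, 0.0347, -0.1167, -0.3039, 0.9455]
J4: z=[-0.4655, -0.8243, -0.3224] o=[0.8524, 0.5902, 0.5846] → [0.5076, -0.0808, -0.5262, -0.4655, -0.8243, -0.3224]
J5: z=[-0.4655, -0.8243, -0.3224] o=[0.6887, 0.8513, 0.1534] → [0.0680, 0.0671, -0.2698, -0.4655, -0.8243, -0.3224]
J6: z=[-0.2376, -0.2345, 0.9426] o=[0.5608, 0.9286, 0.1404] → [-0.3658, 0.0706, -0.0747, -0.2376, -0.2345, 0.9426]
q̇ = J⁺·V = [-0.3410, -0.4850, 0.2560, 0.6330, 0.3200, -0.7380]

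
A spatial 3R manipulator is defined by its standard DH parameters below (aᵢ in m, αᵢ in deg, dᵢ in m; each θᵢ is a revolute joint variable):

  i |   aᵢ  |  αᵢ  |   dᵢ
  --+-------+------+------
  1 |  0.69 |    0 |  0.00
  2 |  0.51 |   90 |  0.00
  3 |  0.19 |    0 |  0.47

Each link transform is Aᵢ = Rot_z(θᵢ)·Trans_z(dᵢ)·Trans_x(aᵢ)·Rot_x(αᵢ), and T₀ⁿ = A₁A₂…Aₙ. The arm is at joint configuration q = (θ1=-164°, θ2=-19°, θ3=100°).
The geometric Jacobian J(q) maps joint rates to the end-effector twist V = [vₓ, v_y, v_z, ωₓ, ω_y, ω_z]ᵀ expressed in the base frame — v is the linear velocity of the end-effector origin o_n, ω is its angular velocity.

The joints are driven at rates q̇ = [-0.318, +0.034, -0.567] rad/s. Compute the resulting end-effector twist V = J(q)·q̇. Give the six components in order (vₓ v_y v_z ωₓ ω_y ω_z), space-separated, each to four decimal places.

-0.0260 0.3448 0.0187 -0.0297 -0.5662 -0.2840

o_n = [-1.1150, 0.3041, 0.1871]
J₁: ẑ×o_n = [-0.3041, -1.1150, 0.0000], ω = ẑ
J2: z=[0.0000, 0.0000, 1.0000] o=[-0.6633, -0.1902, 0.0000] → [-0.4943, -0.4518, 0.0000, 0.0000, 0.0000, 1.0000]
J3: z=[0.0523, 0.9986, 0.0000] o=[-1.1726, -0.1635, 0.0000] → [0.1869, -0.0098, -0.0330, 0.0523, 0.9986, 0.0000]
V = J·q̇ = [-0.0260, 0.3448, 0.0187, -0.0297, -0.5662, -0.2840]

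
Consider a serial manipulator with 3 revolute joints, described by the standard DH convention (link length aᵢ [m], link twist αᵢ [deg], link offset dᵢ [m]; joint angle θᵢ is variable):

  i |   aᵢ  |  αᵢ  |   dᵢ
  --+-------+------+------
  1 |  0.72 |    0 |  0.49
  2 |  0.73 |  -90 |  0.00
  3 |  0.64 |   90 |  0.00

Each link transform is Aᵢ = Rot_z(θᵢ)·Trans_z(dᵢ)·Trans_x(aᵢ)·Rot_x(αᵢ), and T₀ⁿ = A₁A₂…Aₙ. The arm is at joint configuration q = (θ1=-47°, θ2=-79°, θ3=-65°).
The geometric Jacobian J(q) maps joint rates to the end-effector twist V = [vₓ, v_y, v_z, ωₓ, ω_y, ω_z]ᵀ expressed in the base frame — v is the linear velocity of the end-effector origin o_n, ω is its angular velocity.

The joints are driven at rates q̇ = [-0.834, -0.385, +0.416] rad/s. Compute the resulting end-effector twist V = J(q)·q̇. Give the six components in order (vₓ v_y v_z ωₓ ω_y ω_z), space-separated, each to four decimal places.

-1.5677 0.1121 -0.1125 0.3366 -0.2445 -1.2190

o_n = [-0.0970, -1.3360, 1.0700]
J₁: ẑ×o_n = [1.3360, -0.0970, 0.0000], ω = ẑ
J2: z=[0.0000, 0.0000, 1.0000] o=[0.4910, -0.5266, 0.4900] → [0.8094, -0.5881, 0.0000, 0.0000, 0.0000, 1.0000]
J3: z=[0.8090, -0.5878, 0.0000] o=[0.0620, -1.1172, 0.4900] → [-0.3409, -0.4693, -0.2705, 0.8090, -0.5878, 0.0000]
V = J·q̇ = [-1.5677, 0.1121, -0.1125, 0.3366, -0.2445, -1.2190]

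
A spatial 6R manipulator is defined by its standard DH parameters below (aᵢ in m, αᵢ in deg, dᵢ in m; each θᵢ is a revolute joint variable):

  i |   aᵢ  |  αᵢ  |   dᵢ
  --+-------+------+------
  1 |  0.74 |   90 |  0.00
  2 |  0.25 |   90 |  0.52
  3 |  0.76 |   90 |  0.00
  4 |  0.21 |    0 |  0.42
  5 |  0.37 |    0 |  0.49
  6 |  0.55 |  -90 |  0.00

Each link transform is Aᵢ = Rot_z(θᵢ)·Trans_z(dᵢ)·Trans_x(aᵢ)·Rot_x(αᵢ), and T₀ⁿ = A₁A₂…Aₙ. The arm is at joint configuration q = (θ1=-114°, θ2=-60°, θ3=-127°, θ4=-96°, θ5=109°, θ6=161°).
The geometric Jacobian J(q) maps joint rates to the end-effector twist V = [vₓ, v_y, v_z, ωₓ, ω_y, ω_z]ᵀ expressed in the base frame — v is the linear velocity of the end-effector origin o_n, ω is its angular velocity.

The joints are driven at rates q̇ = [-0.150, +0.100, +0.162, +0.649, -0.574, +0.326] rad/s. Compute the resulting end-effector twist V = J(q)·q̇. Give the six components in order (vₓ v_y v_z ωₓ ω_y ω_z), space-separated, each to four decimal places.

o_n = [-0.7334, -0.1054, 0.7344]
J₁: ẑ×o_n = [0.1054, -0.7334, 0.0000], ω = ẑ
J2: z=[-0.9135, 0.4067, 0.0000] o=[-0.3010, -0.6760, 0.0000] → [0.2987, 0.6709, -0.3454, -0.9135, 0.4067, 0.0000]
J3: z=[0.3522, 0.7912, -0.5000] o=[-0.8269, -0.5787, -0.2165] → [0.9890, -0.3817, 0.0928, 0.3522, 0.7912, -0.5000]
J4: z=[-0.3874, 0.6096, 0.6916] o=[-0.1794, -0.6167, 0.1796] → [-0.0154, -0.1683, 0.1397, -0.3874, 0.6096, 0.6916]
J5: z=[-0.3874, 0.6096, 0.6916] o=[-0.4343, -0.5248, 0.5631] → [-0.1856, -0.1405, 0.0199, -0.3874, 0.6096, 0.6916]
J6: z=[-0.3874, 0.6096, 0.6916] o=[-0.2877, -0.1782, 1.0483] → [-0.2417, -0.4299, 0.2435, -0.3874, 0.6096, 0.6916]
V = J·q̇ = [0.1920, -0.0534, 0.1391, -0.1896, 0.4133, 0.0463]

0.1920 -0.0534 0.1391 -0.1896 0.4133 0.0463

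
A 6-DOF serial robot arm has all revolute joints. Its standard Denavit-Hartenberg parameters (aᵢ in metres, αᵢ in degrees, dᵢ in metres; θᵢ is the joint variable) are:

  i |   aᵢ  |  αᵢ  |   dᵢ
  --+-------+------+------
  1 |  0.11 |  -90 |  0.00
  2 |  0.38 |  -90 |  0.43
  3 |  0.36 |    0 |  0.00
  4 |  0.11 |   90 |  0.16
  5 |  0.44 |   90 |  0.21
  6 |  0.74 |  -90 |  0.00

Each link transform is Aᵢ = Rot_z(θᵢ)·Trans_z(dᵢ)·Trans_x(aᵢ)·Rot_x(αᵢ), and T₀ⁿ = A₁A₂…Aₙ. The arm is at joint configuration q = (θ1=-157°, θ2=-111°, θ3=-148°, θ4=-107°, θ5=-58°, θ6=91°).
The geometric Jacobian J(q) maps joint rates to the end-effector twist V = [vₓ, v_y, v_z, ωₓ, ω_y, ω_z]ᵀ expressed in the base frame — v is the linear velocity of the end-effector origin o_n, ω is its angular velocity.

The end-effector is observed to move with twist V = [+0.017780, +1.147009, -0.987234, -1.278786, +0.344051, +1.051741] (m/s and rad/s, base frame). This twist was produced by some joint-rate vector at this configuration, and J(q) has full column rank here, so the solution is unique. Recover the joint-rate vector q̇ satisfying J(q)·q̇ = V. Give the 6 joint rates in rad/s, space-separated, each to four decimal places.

0.6300 -0.9260 0.4700 0.7240 -0.0090 0.1310

o_n = [0.3907, 0.1114, 0.7726]
J₁: ẑ×o_n = [-0.1114, 0.3907, 0.0000], ω = ẑ
J2: z=[0.3907, -0.9205, 0.0000] o=[-0.1013, -0.0430, 0.0000] → [-0.7112, -0.3019, 0.5131, 0.3907, -0.9205, 0.0000]
J3: z=[-0.8594, -0.3648, 0.3584] o=[0.1921, -0.3856, 0.3548] → [-0.3305, 0.4302, -0.3547, -0.8594, -0.3648, 0.3584]
J4: z=[-0.8594, -0.3648, 0.3584] o=[0.1659, -0.6039, 0.0697] → [-0.5128, 0.6845, -0.5328, -0.8594, -0.3648, 0.3584]
J5: z=[0.2175, 0.3735, 0.9018] o=[-0.0225, -0.5685, 0.1005] → [-0.3621, 0.2264, -0.0064, 0.2175, 0.3735, 0.9018]
J6: z=[0.8479, -0.5300, 0.0150] o=[0.2360, -0.1551, 0.0998] → [-0.3606, -0.5681, 0.3080, 0.8479, -0.5300, 0.0150]
q̇ = J⁺·V = [0.6300, -0.9260, 0.4700, 0.7240, -0.0090, 0.1310]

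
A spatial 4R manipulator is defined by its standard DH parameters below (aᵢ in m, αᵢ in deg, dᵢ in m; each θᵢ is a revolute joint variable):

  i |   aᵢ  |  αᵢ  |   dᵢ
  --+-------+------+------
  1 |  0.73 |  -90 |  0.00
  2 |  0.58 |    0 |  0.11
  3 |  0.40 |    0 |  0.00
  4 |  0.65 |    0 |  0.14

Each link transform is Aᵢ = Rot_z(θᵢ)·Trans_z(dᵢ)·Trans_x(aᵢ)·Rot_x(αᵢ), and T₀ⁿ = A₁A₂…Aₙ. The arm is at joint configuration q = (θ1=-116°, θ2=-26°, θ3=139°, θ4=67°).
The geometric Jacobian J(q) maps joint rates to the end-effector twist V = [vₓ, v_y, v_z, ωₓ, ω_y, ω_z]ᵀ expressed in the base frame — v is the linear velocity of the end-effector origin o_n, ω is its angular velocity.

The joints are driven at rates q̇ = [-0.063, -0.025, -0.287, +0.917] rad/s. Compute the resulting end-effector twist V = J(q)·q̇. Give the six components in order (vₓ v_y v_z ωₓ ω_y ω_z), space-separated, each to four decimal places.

-0.0797 -0.0994 0.3575 0.5438 -0.2652 -0.0630

o_n = [0.0296, -0.5096, -0.1139]
J₁: ẑ×o_n = [0.5096, 0.0296, -0.0000], ω = ẑ
J2: z=[0.8988, -0.4384, 0.0000] o=[-0.3200, -0.6561, 0.0000] → [0.0500, 0.1024, 0.2850, 0.8988, -0.4384, 0.0000]
J3: z=[0.8988, -0.4384, 0.0000] o=[-0.4497, -1.1729, 0.2543] → [0.1614, 0.3309, 0.8063, 0.8988, -0.4384, 0.0000]
J4: z=[0.8988, -0.4384, 0.0000] o=[-0.3812, -1.0324, -0.1139] → [-0.0000, -0.0000, 0.6500, 0.8988, -0.4384, 0.0000]
V = J·q̇ = [-0.0797, -0.0994, 0.3575, 0.5438, -0.2652, -0.0630]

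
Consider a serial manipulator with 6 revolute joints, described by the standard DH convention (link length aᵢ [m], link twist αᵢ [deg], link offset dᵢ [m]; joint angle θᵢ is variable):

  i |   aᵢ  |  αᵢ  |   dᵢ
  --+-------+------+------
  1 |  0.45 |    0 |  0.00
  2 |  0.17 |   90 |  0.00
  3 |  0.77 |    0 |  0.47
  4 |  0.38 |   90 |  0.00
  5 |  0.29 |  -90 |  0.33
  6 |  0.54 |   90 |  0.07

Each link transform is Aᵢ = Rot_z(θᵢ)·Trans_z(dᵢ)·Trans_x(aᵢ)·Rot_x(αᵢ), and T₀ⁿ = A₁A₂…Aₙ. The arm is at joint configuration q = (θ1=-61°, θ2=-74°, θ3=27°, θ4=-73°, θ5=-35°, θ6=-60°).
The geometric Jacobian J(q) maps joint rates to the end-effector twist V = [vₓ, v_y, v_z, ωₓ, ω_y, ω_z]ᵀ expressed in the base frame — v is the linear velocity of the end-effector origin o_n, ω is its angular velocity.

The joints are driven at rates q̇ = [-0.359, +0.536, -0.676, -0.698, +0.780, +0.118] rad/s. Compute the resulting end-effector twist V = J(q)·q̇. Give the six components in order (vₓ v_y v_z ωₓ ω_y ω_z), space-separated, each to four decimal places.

0.5379 0.8829 -0.6727 1.2667 -0.5397 -0.4135

o_n = [-0.5589, -0.8791, -0.8367]
J₁: ẑ×o_n = [0.8791, -0.5589, 0.0000], ω = ẑ
J2: z=[0.0000, 0.0000, 1.0000] o=[0.2182, -0.3936, 0.0000] → [0.4855, -0.7771, 0.0000, 0.0000, 0.0000, 1.0000]
J3: z=[-0.7071, 0.7071, 0.0000] o=[0.0980, -0.5138, 0.0000] → [-0.5917, -0.5917, 0.7228, -0.7071, 0.7071, 0.0000]
J4: z=[-0.7071, 0.7071, 0.0000] o=[-0.7195, -0.6666, 0.3496] → [-0.8388, -0.8388, 0.0367, -0.7071, 0.7071, 0.0000]
J5: z=[0.5087, 0.5087, -0.6947] o=[-0.9062, -0.8532, 0.0762] → [-0.4824, 0.2231, -0.1898, 0.5087, 0.5087, -0.6947]
J6: z=[-0.8610, 0.2975, -0.4126] o=[-0.7374, -0.9197, -0.3239] → [-0.1358, -0.5152, -0.0880, -0.8610, 0.2975, -0.4126]
V = J·q̇ = [0.5379, 0.8829, -0.6727, 1.2667, -0.5397, -0.4135]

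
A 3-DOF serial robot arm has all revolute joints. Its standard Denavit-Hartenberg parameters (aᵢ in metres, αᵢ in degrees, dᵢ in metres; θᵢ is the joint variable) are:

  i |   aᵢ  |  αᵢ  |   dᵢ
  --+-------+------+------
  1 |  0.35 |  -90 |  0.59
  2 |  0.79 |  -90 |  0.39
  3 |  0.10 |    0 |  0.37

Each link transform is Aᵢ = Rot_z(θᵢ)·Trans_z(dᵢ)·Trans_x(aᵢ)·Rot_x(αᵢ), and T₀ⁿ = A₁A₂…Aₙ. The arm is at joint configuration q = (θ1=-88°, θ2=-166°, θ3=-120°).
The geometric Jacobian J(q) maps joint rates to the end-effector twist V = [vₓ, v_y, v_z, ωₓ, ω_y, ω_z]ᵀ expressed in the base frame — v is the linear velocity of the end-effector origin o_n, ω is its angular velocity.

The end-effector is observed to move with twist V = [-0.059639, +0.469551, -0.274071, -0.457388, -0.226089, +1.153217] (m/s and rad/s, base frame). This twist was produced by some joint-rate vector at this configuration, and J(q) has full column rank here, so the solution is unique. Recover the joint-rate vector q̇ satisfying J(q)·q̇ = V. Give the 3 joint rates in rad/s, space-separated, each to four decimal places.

o_n = [0.4666, 0.2950, 1.1280]
J₁: ẑ×o_n = [-0.2950, 0.4666, 0.0000], ω = ẑ
J2: z=[0.9994, 0.0349, 0.0000] o=[0.0122, -0.3498, 0.5900] → [0.0188, -0.5377, 0.6285, 0.9994, 0.0349, 0.0000]
J3: z=[0.0084, -0.2418, 0.9703] o=[0.3752, 0.4299, 0.7811] → [0.0470, 0.0857, 0.0210, 0.0084, -0.2418, 0.9703]
q̇ = J⁺·V = [0.3110, -0.4650, 0.8680]

0.3110 -0.4650 0.8680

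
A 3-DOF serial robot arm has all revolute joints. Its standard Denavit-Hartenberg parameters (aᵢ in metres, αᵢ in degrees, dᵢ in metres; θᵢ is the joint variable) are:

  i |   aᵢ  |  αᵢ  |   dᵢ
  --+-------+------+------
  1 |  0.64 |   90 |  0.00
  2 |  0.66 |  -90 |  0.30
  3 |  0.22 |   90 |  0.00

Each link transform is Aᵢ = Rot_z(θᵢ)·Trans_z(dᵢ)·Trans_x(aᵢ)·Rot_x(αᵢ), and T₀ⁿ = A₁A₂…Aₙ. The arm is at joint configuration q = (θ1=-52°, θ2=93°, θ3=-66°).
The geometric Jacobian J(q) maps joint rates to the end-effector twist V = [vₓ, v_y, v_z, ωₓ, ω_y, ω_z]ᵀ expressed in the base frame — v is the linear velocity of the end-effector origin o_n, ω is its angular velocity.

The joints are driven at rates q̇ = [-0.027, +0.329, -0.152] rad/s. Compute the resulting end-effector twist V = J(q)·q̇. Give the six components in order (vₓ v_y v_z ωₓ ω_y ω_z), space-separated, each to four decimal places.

o_n = [-0.0249, -0.7819, 0.7485]
J₁: ẑ×o_n = [0.7819, -0.0249, 0.0000], ω = ẑ
J2: z=[-0.7880, -0.6157, 0.0000] o=[0.3940, -0.5043, 0.0000] → [-0.4608, 0.5898, -0.0392, -0.7880, -0.6157, 0.0000]
J3: z=[-0.6148, 0.7869, -0.0523] o=[0.1364, -0.6618, 0.6591] → [0.0640, 0.0634, 0.2007, -0.6148, 0.7869, -0.0523]
V = J·q̇ = [-0.1824, 0.1851, -0.0434, -0.1658, -0.3222, -0.0190]

-0.1824 0.1851 -0.0434 -0.1658 -0.3222 -0.0190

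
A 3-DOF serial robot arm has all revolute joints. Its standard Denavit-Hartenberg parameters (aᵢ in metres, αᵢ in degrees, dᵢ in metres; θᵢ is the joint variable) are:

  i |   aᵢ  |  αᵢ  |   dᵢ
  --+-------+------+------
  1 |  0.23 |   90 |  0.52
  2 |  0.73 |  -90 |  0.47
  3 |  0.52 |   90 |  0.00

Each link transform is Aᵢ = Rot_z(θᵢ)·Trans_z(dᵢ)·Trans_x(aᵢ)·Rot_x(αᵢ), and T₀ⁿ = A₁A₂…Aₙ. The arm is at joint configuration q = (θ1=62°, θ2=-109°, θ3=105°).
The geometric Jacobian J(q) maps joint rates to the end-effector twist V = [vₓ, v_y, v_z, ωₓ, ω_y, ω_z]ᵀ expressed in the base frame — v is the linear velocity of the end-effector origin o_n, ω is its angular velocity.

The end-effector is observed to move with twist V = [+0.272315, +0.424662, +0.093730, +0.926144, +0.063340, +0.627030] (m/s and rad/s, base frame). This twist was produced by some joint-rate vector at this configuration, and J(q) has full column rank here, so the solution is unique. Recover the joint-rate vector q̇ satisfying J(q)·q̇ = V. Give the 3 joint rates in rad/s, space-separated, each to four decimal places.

0.7960 0.7880 0.5190

o_n = [-0.0115, 0.0471, -0.0430]
J₁: ẑ×o_n = [-0.0471, -0.0115, 0.0000], ω = ẑ
J2: z=[0.8829, -0.4695, 0.0000] o=[0.1080, 0.2031, 0.5200] → [0.2643, 0.4971, -0.1938, 0.8829, -0.4695, 0.0000]
J3: z=[0.4439, 0.8348, -0.3256] o=[0.4114, -0.2274, -0.1702] → [0.1956, 0.0812, 0.4749, 0.4439, 0.8348, -0.3256]
q̇ = J⁺·V = [0.7960, 0.7880, 0.5190]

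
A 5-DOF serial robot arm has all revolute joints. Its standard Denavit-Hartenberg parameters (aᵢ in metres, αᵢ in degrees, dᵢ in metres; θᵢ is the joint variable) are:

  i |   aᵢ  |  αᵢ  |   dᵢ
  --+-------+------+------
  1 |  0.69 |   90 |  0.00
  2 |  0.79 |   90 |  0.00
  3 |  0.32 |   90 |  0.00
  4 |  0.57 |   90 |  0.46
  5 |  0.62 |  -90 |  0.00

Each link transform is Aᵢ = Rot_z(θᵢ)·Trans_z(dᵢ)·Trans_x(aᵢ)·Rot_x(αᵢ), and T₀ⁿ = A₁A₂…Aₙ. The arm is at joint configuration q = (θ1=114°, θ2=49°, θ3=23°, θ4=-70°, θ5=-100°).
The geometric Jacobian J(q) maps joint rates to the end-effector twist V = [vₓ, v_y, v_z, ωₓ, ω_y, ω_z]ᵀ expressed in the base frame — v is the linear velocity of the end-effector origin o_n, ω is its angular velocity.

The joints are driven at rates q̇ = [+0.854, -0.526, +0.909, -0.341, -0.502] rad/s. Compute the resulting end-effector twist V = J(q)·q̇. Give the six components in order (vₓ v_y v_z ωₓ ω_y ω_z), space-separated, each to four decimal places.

-1.0007 0.3607 -0.7684 -0.4374 0.9142 0.3722

o_n = [-0.1625, 1.1652, 1.1690]
J₁: ẑ×o_n = [-1.1652, -0.1625, 0.0000], ω = ẑ
J2: z=[0.9135, 0.4067, 0.0000] o=[-0.2806, 0.6303, 0.0000] → [0.4755, -1.0679, 0.4405, 0.9135, 0.4067, 0.0000]
J3: z=[-0.3070, 0.6895, -0.6561] o=[-0.4915, 1.1038, 0.5962] → [0.4352, -0.0400, -0.2456, -0.3070, 0.6895, -0.6561]
J4: z=[-0.9452, -0.1402, 0.2949] o=[-0.4558, 1.3312, 0.8185] → [-0.0002, 0.4178, 0.1981, -0.9452, -0.1402, 0.2949]
J5: z=[0.0004, -0.9036, -0.4284] o=[-0.7045, 1.0360, 1.4410] → [0.3011, -0.2321, 0.4897, 0.0004, -0.9036, -0.4284]
V = J·q̇ = [-1.0007, 0.3607, -0.7684, -0.4374, 0.9142, 0.3722]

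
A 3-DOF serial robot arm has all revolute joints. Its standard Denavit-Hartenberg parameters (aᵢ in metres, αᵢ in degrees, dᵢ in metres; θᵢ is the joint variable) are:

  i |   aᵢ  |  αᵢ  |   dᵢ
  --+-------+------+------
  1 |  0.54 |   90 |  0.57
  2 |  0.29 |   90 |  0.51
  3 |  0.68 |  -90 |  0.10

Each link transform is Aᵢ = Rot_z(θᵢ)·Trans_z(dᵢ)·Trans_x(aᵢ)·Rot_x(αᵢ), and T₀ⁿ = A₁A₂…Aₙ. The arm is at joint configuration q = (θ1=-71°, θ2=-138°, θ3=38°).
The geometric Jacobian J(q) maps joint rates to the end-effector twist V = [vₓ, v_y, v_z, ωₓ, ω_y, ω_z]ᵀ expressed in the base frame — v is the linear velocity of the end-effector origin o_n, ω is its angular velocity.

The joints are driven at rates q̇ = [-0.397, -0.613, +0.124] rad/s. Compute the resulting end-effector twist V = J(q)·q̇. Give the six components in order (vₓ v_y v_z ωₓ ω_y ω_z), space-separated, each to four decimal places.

o_n = [-0.9238, -0.1694, 0.0917]
J₁: ẑ×o_n = [0.1694, -0.9238, 0.0000], ω = ẑ
J2: z=[-0.9455, -0.3256, 0.0000] o=[0.1758, -0.5106, 0.5700] → [0.1557, -0.4522, -0.6806, -0.9455, -0.3256, 0.0000]
J3: z=[-0.2178, 0.6327, 0.7431] o=[-0.3766, -0.4728, 0.3760] → [-0.4054, -0.4686, 0.2801, -0.2178, 0.6327, 0.7431]
V = J·q̇ = [-0.2130, 0.5859, 0.4520, 0.5526, 0.2780, -0.3049]

-0.2130 0.5859 0.4520 0.5526 0.2780 -0.3049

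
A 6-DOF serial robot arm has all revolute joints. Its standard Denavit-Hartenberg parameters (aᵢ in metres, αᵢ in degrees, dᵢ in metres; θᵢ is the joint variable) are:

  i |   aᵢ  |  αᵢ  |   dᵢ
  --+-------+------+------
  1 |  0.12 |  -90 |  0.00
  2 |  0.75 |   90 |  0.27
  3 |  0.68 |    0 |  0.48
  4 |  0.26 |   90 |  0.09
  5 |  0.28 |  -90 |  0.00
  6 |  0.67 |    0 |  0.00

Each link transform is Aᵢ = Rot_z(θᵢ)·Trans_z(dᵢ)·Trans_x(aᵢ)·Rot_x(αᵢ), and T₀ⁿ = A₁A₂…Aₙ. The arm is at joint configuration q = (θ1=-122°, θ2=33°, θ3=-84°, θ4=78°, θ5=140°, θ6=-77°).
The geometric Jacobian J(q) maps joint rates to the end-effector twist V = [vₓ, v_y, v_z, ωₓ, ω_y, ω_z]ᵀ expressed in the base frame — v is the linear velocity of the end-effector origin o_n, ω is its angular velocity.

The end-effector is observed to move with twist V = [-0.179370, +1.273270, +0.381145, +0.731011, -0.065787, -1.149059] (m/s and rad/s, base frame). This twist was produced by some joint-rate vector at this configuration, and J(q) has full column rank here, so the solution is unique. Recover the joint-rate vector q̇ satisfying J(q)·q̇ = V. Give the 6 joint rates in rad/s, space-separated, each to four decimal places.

-0.7550 0.0780 -0.3930 0.0290 -0.5670 0.1920

o_n = [-1.5006, -0.4234, 0.3381]
J₁: ẑ×o_n = [0.4234, -1.5006, 0.0000], ω = ẑ
J2: z=[0.8480, -0.5299, 0.0000] o=[-0.0636, -0.1018, 0.0000] → [-0.1792, -0.2867, -1.0343, 0.8480, -0.5299, 0.0000]
J3: z=[-0.2886, -0.4619, 0.8387] o=[-0.1679, -0.7783, -0.4085] → [-0.6424, -0.9022, -0.7180, -0.2886, -0.4619, 0.8387]
J4: z=[-0.2886, -0.4619, 0.8387] o=[-0.9116, -0.6922, -0.0446] → [-0.4022, -0.3835, -0.3496, -0.2886, -0.4619, 0.8387]
J5: z=[-0.7969, 0.6014, 0.0569] o=[-1.0755, -0.9032, -0.1100] → [0.2421, 0.3329, -0.1268, -0.7969, 0.6014, 0.0569]
J6: z=[0.5622, 0.7729, -0.2943] o=[-1.0136, -0.8465, 0.1571] → [0.2644, 0.0416, 0.6142, 0.5622, 0.7729, -0.2943]
q̇ = J⁺·V = [-0.7550, 0.0780, -0.3930, 0.0290, -0.5670, 0.1920]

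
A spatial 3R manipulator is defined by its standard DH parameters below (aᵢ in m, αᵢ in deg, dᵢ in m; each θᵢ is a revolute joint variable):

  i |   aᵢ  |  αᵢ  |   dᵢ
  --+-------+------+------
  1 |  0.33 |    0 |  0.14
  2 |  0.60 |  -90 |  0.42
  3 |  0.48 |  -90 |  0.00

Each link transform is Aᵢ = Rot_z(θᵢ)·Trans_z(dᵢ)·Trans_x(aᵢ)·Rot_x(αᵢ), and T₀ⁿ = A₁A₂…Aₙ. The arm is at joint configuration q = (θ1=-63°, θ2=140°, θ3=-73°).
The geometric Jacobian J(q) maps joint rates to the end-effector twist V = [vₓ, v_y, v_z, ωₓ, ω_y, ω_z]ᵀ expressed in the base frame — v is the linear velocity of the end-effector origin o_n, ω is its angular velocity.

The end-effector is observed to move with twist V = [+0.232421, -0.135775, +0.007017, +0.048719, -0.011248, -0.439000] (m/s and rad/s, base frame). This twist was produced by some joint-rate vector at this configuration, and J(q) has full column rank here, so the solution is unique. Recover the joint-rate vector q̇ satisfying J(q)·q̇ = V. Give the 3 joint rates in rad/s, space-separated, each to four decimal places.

-0.2690 -0.1700 -0.0500

o_n = [0.3164, 0.4273, 1.0190]
J₁: ẑ×o_n = [-0.4273, 0.3164, 0.0000], ω = ẑ
J2: z=[0.0000, 0.0000, 1.0000] o=[0.1498, -0.2940, 0.1400] → [-0.7214, 0.1665, 0.0000, 0.0000, 0.0000, 1.0000]
J3: z=[-0.9744, 0.2250, 0.0000] o=[0.2848, 0.2906, 0.5600] → [0.1033, 0.4473, -0.1403, -0.9744, 0.2250, 0.0000]
q̇ = J⁺·V = [-0.2690, -0.1700, -0.0500]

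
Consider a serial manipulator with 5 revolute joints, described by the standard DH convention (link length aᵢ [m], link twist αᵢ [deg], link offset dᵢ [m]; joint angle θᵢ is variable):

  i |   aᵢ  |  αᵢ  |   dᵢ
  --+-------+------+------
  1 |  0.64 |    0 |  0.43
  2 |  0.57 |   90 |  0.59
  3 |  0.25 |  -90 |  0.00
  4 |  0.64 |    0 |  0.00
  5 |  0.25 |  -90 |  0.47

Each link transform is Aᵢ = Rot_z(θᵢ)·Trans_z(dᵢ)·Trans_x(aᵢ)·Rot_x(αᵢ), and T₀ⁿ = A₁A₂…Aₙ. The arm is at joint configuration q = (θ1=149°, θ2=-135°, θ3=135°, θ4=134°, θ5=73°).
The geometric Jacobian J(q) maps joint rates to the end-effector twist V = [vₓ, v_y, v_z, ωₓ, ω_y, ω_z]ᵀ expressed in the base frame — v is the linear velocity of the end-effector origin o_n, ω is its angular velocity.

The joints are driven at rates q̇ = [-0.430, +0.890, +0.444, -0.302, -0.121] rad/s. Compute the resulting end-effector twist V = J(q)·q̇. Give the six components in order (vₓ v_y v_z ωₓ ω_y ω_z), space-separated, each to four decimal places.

0.0802 0.7086 0.0478 0.3976 -0.3585 0.7591

o_n = [-0.1156, 0.7951, 0.3926]
J₁: ẑ×o_n = [-0.7951, -0.1156, 0.0000], ω = ẑ
J2: z=[0.0000, 0.0000, 1.0000] o=[-0.5486, 0.3296, 0.4300] → [-0.4655, 0.4330, 0.0000, 0.0000, 0.0000, 1.0000]
J3: z=[0.2419, -0.9703, 0.0000] o=[0.0045, 0.4675, 1.0200] → [0.6088, 0.1518, -0.0372, 0.2419, -0.9703, 0.0000]
J4: z=[-0.6861, -0.1711, -0.7071] o=[-0.1670, 0.4248, 1.1968] → [0.3994, -0.5882, -0.2453, -0.6861, -0.1711, -0.7071]
J5: z=[-0.6861, -0.1711, -0.7071] o=[0.0266, 0.9475, 0.8824] → [-0.0240, -0.2356, 0.0803, -0.6861, -0.1711, -0.7071]
V = J·q̇ = [0.0802, 0.7086, 0.0478, 0.3976, -0.3585, 0.7591]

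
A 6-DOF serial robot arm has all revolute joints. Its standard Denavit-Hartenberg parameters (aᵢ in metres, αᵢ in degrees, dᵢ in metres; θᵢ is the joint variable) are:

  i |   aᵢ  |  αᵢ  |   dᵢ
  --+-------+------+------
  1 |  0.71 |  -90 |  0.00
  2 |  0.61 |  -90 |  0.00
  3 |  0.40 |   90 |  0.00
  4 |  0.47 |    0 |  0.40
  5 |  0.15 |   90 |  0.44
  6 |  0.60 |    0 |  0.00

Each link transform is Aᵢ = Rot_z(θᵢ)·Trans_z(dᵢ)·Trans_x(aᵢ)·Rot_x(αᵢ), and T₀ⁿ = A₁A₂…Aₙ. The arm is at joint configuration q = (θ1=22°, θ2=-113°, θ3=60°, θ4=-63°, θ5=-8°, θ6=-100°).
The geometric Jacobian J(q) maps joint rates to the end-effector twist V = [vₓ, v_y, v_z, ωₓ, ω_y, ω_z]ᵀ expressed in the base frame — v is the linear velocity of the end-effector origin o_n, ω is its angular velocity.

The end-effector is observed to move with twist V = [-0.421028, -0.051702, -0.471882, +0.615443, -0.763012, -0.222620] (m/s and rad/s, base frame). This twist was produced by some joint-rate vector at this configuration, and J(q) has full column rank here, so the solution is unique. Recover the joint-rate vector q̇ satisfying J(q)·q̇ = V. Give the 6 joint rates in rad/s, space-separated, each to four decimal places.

-0.5530 -0.5220 0.2340 -0.1040 0.0630 -0.4830

o_n = [0.0081, -0.4492, 0.8687]
J₁: ẑ×o_n = [0.4492, 0.0081, -0.0000], ω = ẑ
J2: z=[-0.3746, 0.9272, 0.0000] o=[0.6583, 0.2660, 0.0000] → [0.8055, 0.3254, 0.8707, -0.3746, 0.9272, 0.0000]
J3: z=[0.8535, 0.3448, 0.3907] o=[0.4373, 0.1767, 0.5615] → [0.3505, -0.4299, -0.3862, 0.8535, 0.3448, 0.3907]
J4: z=[-0.5010, 0.3368, 0.7972] o=[0.4946, -0.1738, 0.7456] → [0.2610, -0.3261, 0.3019, -0.5010, 0.3368, 0.7972]
J5: z=[-0.5010, 0.3368, 0.7972] o=[-0.0326, -0.3704, 0.9991] → [0.0189, -0.0328, 0.0258, -0.5010, 0.3368, 0.7972]
J6: z=[-0.4133, 0.7162, -0.5624] o=[-0.3671, -0.3139, 1.3169] → [-0.3971, -0.3963, -0.2128, -0.4133, 0.7162, -0.5624]
q̇ = J⁺·V = [-0.5530, -0.5220, 0.2340, -0.1040, 0.0630, -0.4830]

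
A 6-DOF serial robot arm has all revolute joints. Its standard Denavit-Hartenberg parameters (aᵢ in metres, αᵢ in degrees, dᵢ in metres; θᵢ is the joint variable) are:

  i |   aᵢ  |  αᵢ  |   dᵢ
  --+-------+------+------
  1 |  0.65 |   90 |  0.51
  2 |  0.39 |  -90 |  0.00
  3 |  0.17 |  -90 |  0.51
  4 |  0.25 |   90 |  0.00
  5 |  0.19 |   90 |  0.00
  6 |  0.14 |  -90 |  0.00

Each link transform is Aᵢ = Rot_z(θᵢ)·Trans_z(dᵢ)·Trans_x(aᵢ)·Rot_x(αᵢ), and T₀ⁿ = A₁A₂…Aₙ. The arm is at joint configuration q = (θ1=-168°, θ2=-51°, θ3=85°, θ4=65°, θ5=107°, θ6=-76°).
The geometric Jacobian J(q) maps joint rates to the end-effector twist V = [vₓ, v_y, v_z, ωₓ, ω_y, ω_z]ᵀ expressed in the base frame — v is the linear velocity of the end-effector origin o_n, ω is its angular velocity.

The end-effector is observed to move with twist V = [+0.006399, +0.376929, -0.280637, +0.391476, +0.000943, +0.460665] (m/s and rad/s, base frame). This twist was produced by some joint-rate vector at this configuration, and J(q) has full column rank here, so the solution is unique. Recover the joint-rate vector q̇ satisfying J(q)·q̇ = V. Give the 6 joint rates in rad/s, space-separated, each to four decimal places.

o_n = [-0.9384, -0.3457, 0.5438]
J₁: ẑ×o_n = [0.3457, -0.9384, 0.0000], ω = ẑ
J2: z=[-0.2079, 0.9781, 0.0000] o=[-0.6358, -0.1351, 0.5100] → [0.0330, 0.0070, 0.3398, -0.2079, 0.9781, 0.0000]
J3: z=[-0.7602, -0.1616, 0.6293] o=[-0.8759, -0.1862, 0.2069] → [0.0460, 0.2167, 0.1112, -0.7602, -0.1616, 0.6293]
J4: z=[0.6313, 0.0451, 0.7742] o=[-1.2375, -0.4362, 0.5164] → [-0.0688, 0.2142, 0.0436, 0.6313, 0.0451, 0.7742]
J5: z=[-0.1822, -0.9618, 0.2046] o=[-1.0490, -0.5037, 0.3666] → [-0.2027, 0.0549, 0.0776, -0.1822, -0.9618, 0.2046]
J6: z=[0.9055, -0.2452, -0.3465] o=[-0.9762, -0.4805, 0.5405] → [0.0459, -0.0160, 0.1313, 0.9055, -0.2452, -0.3465]
q̇ = J⁺·V = [-0.2110, -0.7720, 0.2820, 0.7540, -0.7510, -0.1850]

-0.2110 -0.7720 0.2820 0.7540 -0.7510 -0.1850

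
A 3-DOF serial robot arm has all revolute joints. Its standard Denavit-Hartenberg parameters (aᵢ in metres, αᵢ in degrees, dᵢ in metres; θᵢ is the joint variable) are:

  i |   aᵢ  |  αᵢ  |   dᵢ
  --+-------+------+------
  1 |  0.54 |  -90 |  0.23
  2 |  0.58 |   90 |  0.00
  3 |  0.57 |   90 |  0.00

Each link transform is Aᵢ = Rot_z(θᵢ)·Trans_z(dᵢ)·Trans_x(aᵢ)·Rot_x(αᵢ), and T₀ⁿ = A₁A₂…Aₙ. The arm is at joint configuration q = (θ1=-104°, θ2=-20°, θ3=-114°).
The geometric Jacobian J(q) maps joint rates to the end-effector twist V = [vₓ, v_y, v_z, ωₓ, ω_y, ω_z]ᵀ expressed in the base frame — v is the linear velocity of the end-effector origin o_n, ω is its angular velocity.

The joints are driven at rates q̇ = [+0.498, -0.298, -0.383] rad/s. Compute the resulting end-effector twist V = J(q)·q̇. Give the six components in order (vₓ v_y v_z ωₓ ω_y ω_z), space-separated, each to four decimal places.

0.4964 -0.1613 0.0293 -0.3208 -0.0550 0.1381

o_n = [-0.7150, -0.7154, 0.3491]
J₁: ẑ×o_n = [0.7154, -0.7150, 0.0000], ω = ẑ
J2: z=[0.9703, -0.2419, 0.0000] o=[-0.1306, -0.5240, 0.2300] → [-0.0288, -0.1155, -0.3272, 0.9703, -0.2419, 0.0000]
J3: z=[0.0827, 0.3319, 0.9397] o=[-0.2625, -1.0528, 0.4284] → [-0.3433, -0.4187, 0.1781, 0.0827, 0.3319, 0.9397]
V = J·q̇ = [0.4964, -0.1613, 0.0293, -0.3208, -0.0550, 0.1381]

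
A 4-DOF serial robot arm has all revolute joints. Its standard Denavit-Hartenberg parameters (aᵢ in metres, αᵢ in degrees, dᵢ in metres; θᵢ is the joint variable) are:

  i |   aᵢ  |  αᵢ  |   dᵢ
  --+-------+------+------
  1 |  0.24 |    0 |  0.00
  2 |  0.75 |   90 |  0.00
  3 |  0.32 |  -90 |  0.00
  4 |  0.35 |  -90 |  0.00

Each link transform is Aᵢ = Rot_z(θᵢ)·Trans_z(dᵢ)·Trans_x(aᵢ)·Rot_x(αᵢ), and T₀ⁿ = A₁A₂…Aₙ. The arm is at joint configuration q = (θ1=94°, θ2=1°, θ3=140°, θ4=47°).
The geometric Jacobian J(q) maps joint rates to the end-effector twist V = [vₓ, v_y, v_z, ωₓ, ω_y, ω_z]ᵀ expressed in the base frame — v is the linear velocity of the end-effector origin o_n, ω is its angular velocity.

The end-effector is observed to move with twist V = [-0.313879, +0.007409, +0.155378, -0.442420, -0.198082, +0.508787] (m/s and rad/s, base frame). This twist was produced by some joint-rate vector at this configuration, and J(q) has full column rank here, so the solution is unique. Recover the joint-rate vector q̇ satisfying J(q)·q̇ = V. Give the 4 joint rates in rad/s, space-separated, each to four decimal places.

0.1180 0.5800 -0.4580 0.2470

o_n = [-0.2998, 0.5379, 0.3591]
J₁: ẑ×o_n = [-0.5379, -0.2998, 0.0000], ω = ẑ
J2: z=[0.0000, 0.0000, 1.0000] o=[-0.0167, 0.2394, 0.0000] → [-0.2985, -0.2831, 0.0000, 0.0000, 0.0000, 1.0000]
J3: z=[0.9962, 0.0872, 0.0000] o=[-0.0821, 0.9866, 0.0000] → [0.0313, -0.3578, -0.4280, 0.9962, 0.0872, 0.0000]
J4: z=[0.0560, -0.6403, -0.7660] o=[-0.0607, 0.7424, 0.2057] → [-0.2549, 0.1745, -0.1645, 0.0560, -0.6403, -0.7660]
q̇ = J⁺·V = [0.1180, 0.5800, -0.4580, 0.2470]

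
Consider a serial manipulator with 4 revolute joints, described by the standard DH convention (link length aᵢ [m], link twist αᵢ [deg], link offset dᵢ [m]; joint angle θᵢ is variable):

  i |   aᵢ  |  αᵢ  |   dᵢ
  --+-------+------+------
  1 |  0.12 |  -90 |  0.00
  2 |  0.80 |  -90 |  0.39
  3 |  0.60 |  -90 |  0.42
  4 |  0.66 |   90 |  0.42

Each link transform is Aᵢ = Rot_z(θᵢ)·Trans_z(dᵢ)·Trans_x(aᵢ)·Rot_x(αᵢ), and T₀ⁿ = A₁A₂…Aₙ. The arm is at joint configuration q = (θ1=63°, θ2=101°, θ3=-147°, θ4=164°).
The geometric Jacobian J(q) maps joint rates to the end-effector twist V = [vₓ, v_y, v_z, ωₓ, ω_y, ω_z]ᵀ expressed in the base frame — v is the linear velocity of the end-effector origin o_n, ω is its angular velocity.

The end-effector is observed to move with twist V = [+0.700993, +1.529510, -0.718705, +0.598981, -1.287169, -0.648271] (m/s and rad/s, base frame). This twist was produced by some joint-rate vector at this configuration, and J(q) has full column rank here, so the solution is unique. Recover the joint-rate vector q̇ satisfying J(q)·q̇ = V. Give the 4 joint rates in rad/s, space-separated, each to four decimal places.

-0.9110 -0.9780 0.9090 -0.1670

o_n = [-0.7879, 0.0473, -0.9928]
J₁: ẑ×o_n = [-0.0473, -0.7879, 0.0000], ω = ẑ
J2: z=[-0.8910, 0.4540, 0.0000] o=[0.0545, 0.1069, 0.0000] → [-0.4507, -0.8846, 0.4355, -0.8910, 0.4540, 0.0000]
J3: z=[-0.4456, -0.8746, 0.1908] o=[-0.3623, 0.1480, -0.7853] → [0.2007, -0.1737, -0.3274, -0.4456, -0.8746, 0.1908]
J4: z=[-0.7944, 0.2882, -0.5346] o=[-0.7971, 0.0145, -0.2112] → [-0.2077, -0.6258, -0.0287, -0.7944, 0.2882, -0.5346]
q̇ = J⁺·V = [-0.9110, -0.9780, 0.9090, -0.1670]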